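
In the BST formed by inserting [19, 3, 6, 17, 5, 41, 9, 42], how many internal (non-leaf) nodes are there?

Tree built from: [19, 3, 6, 17, 5, 41, 9, 42]
Tree (level-order array): [19, 3, 41, None, 6, None, 42, 5, 17, None, None, None, None, 9]
Rule: An internal node has at least one child.
Per-node child counts:
  node 19: 2 child(ren)
  node 3: 1 child(ren)
  node 6: 2 child(ren)
  node 5: 0 child(ren)
  node 17: 1 child(ren)
  node 9: 0 child(ren)
  node 41: 1 child(ren)
  node 42: 0 child(ren)
Matching nodes: [19, 3, 6, 17, 41]
Count of internal (non-leaf) nodes: 5


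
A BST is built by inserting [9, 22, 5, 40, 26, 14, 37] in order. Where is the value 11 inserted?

Starting tree (level order): [9, 5, 22, None, None, 14, 40, None, None, 26, None, None, 37]
Insertion path: 9 -> 22 -> 14
Result: insert 11 as left child of 14
Final tree (level order): [9, 5, 22, None, None, 14, 40, 11, None, 26, None, None, None, None, 37]


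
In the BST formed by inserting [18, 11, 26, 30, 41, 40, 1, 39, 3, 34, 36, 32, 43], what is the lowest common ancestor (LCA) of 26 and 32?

Tree insertion order: [18, 11, 26, 30, 41, 40, 1, 39, 3, 34, 36, 32, 43]
Tree (level-order array): [18, 11, 26, 1, None, None, 30, None, 3, None, 41, None, None, 40, 43, 39, None, None, None, 34, None, 32, 36]
In a BST, the LCA of p=26, q=32 is the first node v on the
root-to-leaf path with p <= v <= q (go left if both < v, right if both > v).
Walk from root:
  at 18: both 26 and 32 > 18, go right
  at 26: 26 <= 26 <= 32, this is the LCA
LCA = 26


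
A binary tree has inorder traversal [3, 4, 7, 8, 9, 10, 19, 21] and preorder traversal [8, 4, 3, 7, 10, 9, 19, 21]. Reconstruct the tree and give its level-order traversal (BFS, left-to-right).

Inorder:  [3, 4, 7, 8, 9, 10, 19, 21]
Preorder: [8, 4, 3, 7, 10, 9, 19, 21]
Algorithm: preorder visits root first, so consume preorder in order;
for each root, split the current inorder slice at that value into
left-subtree inorder and right-subtree inorder, then recurse.
Recursive splits:
  root=8; inorder splits into left=[3, 4, 7], right=[9, 10, 19, 21]
  root=4; inorder splits into left=[3], right=[7]
  root=3; inorder splits into left=[], right=[]
  root=7; inorder splits into left=[], right=[]
  root=10; inorder splits into left=[9], right=[19, 21]
  root=9; inorder splits into left=[], right=[]
  root=19; inorder splits into left=[], right=[21]
  root=21; inorder splits into left=[], right=[]
Reconstructed level-order: [8, 4, 10, 3, 7, 9, 19, 21]


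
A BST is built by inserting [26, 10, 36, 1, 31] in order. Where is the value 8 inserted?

Starting tree (level order): [26, 10, 36, 1, None, 31]
Insertion path: 26 -> 10 -> 1
Result: insert 8 as right child of 1
Final tree (level order): [26, 10, 36, 1, None, 31, None, None, 8]


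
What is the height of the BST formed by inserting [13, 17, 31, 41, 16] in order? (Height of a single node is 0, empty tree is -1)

Insertion order: [13, 17, 31, 41, 16]
Tree (level-order array): [13, None, 17, 16, 31, None, None, None, 41]
Compute height bottom-up (empty subtree = -1):
  height(16) = 1 + max(-1, -1) = 0
  height(41) = 1 + max(-1, -1) = 0
  height(31) = 1 + max(-1, 0) = 1
  height(17) = 1 + max(0, 1) = 2
  height(13) = 1 + max(-1, 2) = 3
Height = 3


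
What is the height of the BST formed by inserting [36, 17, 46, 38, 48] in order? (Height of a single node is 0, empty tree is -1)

Insertion order: [36, 17, 46, 38, 48]
Tree (level-order array): [36, 17, 46, None, None, 38, 48]
Compute height bottom-up (empty subtree = -1):
  height(17) = 1 + max(-1, -1) = 0
  height(38) = 1 + max(-1, -1) = 0
  height(48) = 1 + max(-1, -1) = 0
  height(46) = 1 + max(0, 0) = 1
  height(36) = 1 + max(0, 1) = 2
Height = 2


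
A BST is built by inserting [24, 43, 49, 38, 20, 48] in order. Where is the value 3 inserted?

Starting tree (level order): [24, 20, 43, None, None, 38, 49, None, None, 48]
Insertion path: 24 -> 20
Result: insert 3 as left child of 20
Final tree (level order): [24, 20, 43, 3, None, 38, 49, None, None, None, None, 48]


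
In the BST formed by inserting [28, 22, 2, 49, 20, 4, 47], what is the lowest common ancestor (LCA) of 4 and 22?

Tree insertion order: [28, 22, 2, 49, 20, 4, 47]
Tree (level-order array): [28, 22, 49, 2, None, 47, None, None, 20, None, None, 4]
In a BST, the LCA of p=4, q=22 is the first node v on the
root-to-leaf path with p <= v <= q (go left if both < v, right if both > v).
Walk from root:
  at 28: both 4 and 22 < 28, go left
  at 22: 4 <= 22 <= 22, this is the LCA
LCA = 22


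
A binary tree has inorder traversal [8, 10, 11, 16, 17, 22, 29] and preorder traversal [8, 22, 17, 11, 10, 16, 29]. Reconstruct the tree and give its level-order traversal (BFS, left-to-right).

Inorder:  [8, 10, 11, 16, 17, 22, 29]
Preorder: [8, 22, 17, 11, 10, 16, 29]
Algorithm: preorder visits root first, so consume preorder in order;
for each root, split the current inorder slice at that value into
left-subtree inorder and right-subtree inorder, then recurse.
Recursive splits:
  root=8; inorder splits into left=[], right=[10, 11, 16, 17, 22, 29]
  root=22; inorder splits into left=[10, 11, 16, 17], right=[29]
  root=17; inorder splits into left=[10, 11, 16], right=[]
  root=11; inorder splits into left=[10], right=[16]
  root=10; inorder splits into left=[], right=[]
  root=16; inorder splits into left=[], right=[]
  root=29; inorder splits into left=[], right=[]
Reconstructed level-order: [8, 22, 17, 29, 11, 10, 16]


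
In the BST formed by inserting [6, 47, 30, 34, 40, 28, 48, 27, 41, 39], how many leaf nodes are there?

Tree built from: [6, 47, 30, 34, 40, 28, 48, 27, 41, 39]
Tree (level-order array): [6, None, 47, 30, 48, 28, 34, None, None, 27, None, None, 40, None, None, 39, 41]
Rule: A leaf has 0 children.
Per-node child counts:
  node 6: 1 child(ren)
  node 47: 2 child(ren)
  node 30: 2 child(ren)
  node 28: 1 child(ren)
  node 27: 0 child(ren)
  node 34: 1 child(ren)
  node 40: 2 child(ren)
  node 39: 0 child(ren)
  node 41: 0 child(ren)
  node 48: 0 child(ren)
Matching nodes: [27, 39, 41, 48]
Count of leaf nodes: 4


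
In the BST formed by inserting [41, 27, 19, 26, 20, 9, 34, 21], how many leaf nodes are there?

Tree built from: [41, 27, 19, 26, 20, 9, 34, 21]
Tree (level-order array): [41, 27, None, 19, 34, 9, 26, None, None, None, None, 20, None, None, 21]
Rule: A leaf has 0 children.
Per-node child counts:
  node 41: 1 child(ren)
  node 27: 2 child(ren)
  node 19: 2 child(ren)
  node 9: 0 child(ren)
  node 26: 1 child(ren)
  node 20: 1 child(ren)
  node 21: 0 child(ren)
  node 34: 0 child(ren)
Matching nodes: [9, 21, 34]
Count of leaf nodes: 3


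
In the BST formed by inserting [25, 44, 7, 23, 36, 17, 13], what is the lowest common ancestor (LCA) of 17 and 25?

Tree insertion order: [25, 44, 7, 23, 36, 17, 13]
Tree (level-order array): [25, 7, 44, None, 23, 36, None, 17, None, None, None, 13]
In a BST, the LCA of p=17, q=25 is the first node v on the
root-to-leaf path with p <= v <= q (go left if both < v, right if both > v).
Walk from root:
  at 25: 17 <= 25 <= 25, this is the LCA
LCA = 25


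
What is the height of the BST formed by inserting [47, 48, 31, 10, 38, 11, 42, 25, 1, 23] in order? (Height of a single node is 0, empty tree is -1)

Insertion order: [47, 48, 31, 10, 38, 11, 42, 25, 1, 23]
Tree (level-order array): [47, 31, 48, 10, 38, None, None, 1, 11, None, 42, None, None, None, 25, None, None, 23]
Compute height bottom-up (empty subtree = -1):
  height(1) = 1 + max(-1, -1) = 0
  height(23) = 1 + max(-1, -1) = 0
  height(25) = 1 + max(0, -1) = 1
  height(11) = 1 + max(-1, 1) = 2
  height(10) = 1 + max(0, 2) = 3
  height(42) = 1 + max(-1, -1) = 0
  height(38) = 1 + max(-1, 0) = 1
  height(31) = 1 + max(3, 1) = 4
  height(48) = 1 + max(-1, -1) = 0
  height(47) = 1 + max(4, 0) = 5
Height = 5


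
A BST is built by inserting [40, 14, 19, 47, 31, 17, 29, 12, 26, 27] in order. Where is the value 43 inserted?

Starting tree (level order): [40, 14, 47, 12, 19, None, None, None, None, 17, 31, None, None, 29, None, 26, None, None, 27]
Insertion path: 40 -> 47
Result: insert 43 as left child of 47
Final tree (level order): [40, 14, 47, 12, 19, 43, None, None, None, 17, 31, None, None, None, None, 29, None, 26, None, None, 27]


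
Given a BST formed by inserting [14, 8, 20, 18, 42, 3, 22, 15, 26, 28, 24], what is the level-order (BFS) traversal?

Tree insertion order: [14, 8, 20, 18, 42, 3, 22, 15, 26, 28, 24]
Tree (level-order array): [14, 8, 20, 3, None, 18, 42, None, None, 15, None, 22, None, None, None, None, 26, 24, 28]
BFS from the root, enqueuing left then right child of each popped node:
  queue [14] -> pop 14, enqueue [8, 20], visited so far: [14]
  queue [8, 20] -> pop 8, enqueue [3], visited so far: [14, 8]
  queue [20, 3] -> pop 20, enqueue [18, 42], visited so far: [14, 8, 20]
  queue [3, 18, 42] -> pop 3, enqueue [none], visited so far: [14, 8, 20, 3]
  queue [18, 42] -> pop 18, enqueue [15], visited so far: [14, 8, 20, 3, 18]
  queue [42, 15] -> pop 42, enqueue [22], visited so far: [14, 8, 20, 3, 18, 42]
  queue [15, 22] -> pop 15, enqueue [none], visited so far: [14, 8, 20, 3, 18, 42, 15]
  queue [22] -> pop 22, enqueue [26], visited so far: [14, 8, 20, 3, 18, 42, 15, 22]
  queue [26] -> pop 26, enqueue [24, 28], visited so far: [14, 8, 20, 3, 18, 42, 15, 22, 26]
  queue [24, 28] -> pop 24, enqueue [none], visited so far: [14, 8, 20, 3, 18, 42, 15, 22, 26, 24]
  queue [28] -> pop 28, enqueue [none], visited so far: [14, 8, 20, 3, 18, 42, 15, 22, 26, 24, 28]
Result: [14, 8, 20, 3, 18, 42, 15, 22, 26, 24, 28]


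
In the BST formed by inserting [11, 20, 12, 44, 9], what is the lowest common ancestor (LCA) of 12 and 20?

Tree insertion order: [11, 20, 12, 44, 9]
Tree (level-order array): [11, 9, 20, None, None, 12, 44]
In a BST, the LCA of p=12, q=20 is the first node v on the
root-to-leaf path with p <= v <= q (go left if both < v, right if both > v).
Walk from root:
  at 11: both 12 and 20 > 11, go right
  at 20: 12 <= 20 <= 20, this is the LCA
LCA = 20


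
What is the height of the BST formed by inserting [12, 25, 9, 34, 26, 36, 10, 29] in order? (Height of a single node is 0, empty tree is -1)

Insertion order: [12, 25, 9, 34, 26, 36, 10, 29]
Tree (level-order array): [12, 9, 25, None, 10, None, 34, None, None, 26, 36, None, 29]
Compute height bottom-up (empty subtree = -1):
  height(10) = 1 + max(-1, -1) = 0
  height(9) = 1 + max(-1, 0) = 1
  height(29) = 1 + max(-1, -1) = 0
  height(26) = 1 + max(-1, 0) = 1
  height(36) = 1 + max(-1, -1) = 0
  height(34) = 1 + max(1, 0) = 2
  height(25) = 1 + max(-1, 2) = 3
  height(12) = 1 + max(1, 3) = 4
Height = 4


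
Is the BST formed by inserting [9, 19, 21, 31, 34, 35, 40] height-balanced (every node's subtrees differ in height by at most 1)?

Tree (level-order array): [9, None, 19, None, 21, None, 31, None, 34, None, 35, None, 40]
Definition: a tree is height-balanced if, at every node, |h(left) - h(right)| <= 1 (empty subtree has height -1).
Bottom-up per-node check:
  node 40: h_left=-1, h_right=-1, diff=0 [OK], height=0
  node 35: h_left=-1, h_right=0, diff=1 [OK], height=1
  node 34: h_left=-1, h_right=1, diff=2 [FAIL (|-1-1|=2 > 1)], height=2
  node 31: h_left=-1, h_right=2, diff=3 [FAIL (|-1-2|=3 > 1)], height=3
  node 21: h_left=-1, h_right=3, diff=4 [FAIL (|-1-3|=4 > 1)], height=4
  node 19: h_left=-1, h_right=4, diff=5 [FAIL (|-1-4|=5 > 1)], height=5
  node 9: h_left=-1, h_right=5, diff=6 [FAIL (|-1-5|=6 > 1)], height=6
Node 34 violates the condition: |-1 - 1| = 2 > 1.
Result: Not balanced


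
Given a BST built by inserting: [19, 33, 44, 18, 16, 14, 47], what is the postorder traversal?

Tree insertion order: [19, 33, 44, 18, 16, 14, 47]
Tree (level-order array): [19, 18, 33, 16, None, None, 44, 14, None, None, 47]
Postorder traversal: [14, 16, 18, 47, 44, 33, 19]


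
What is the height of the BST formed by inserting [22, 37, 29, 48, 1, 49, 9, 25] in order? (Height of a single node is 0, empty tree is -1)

Insertion order: [22, 37, 29, 48, 1, 49, 9, 25]
Tree (level-order array): [22, 1, 37, None, 9, 29, 48, None, None, 25, None, None, 49]
Compute height bottom-up (empty subtree = -1):
  height(9) = 1 + max(-1, -1) = 0
  height(1) = 1 + max(-1, 0) = 1
  height(25) = 1 + max(-1, -1) = 0
  height(29) = 1 + max(0, -1) = 1
  height(49) = 1 + max(-1, -1) = 0
  height(48) = 1 + max(-1, 0) = 1
  height(37) = 1 + max(1, 1) = 2
  height(22) = 1 + max(1, 2) = 3
Height = 3


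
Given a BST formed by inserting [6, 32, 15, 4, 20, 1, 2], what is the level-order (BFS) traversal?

Tree insertion order: [6, 32, 15, 4, 20, 1, 2]
Tree (level-order array): [6, 4, 32, 1, None, 15, None, None, 2, None, 20]
BFS from the root, enqueuing left then right child of each popped node:
  queue [6] -> pop 6, enqueue [4, 32], visited so far: [6]
  queue [4, 32] -> pop 4, enqueue [1], visited so far: [6, 4]
  queue [32, 1] -> pop 32, enqueue [15], visited so far: [6, 4, 32]
  queue [1, 15] -> pop 1, enqueue [2], visited so far: [6, 4, 32, 1]
  queue [15, 2] -> pop 15, enqueue [20], visited so far: [6, 4, 32, 1, 15]
  queue [2, 20] -> pop 2, enqueue [none], visited so far: [6, 4, 32, 1, 15, 2]
  queue [20] -> pop 20, enqueue [none], visited so far: [6, 4, 32, 1, 15, 2, 20]
Result: [6, 4, 32, 1, 15, 2, 20]


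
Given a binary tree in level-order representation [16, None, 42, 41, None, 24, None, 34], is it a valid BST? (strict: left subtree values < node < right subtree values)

Level-order array: [16, None, 42, 41, None, 24, None, 34]
Validate using subtree bounds (lo, hi): at each node, require lo < value < hi,
then recurse left with hi=value and right with lo=value.
Preorder trace (stopping at first violation):
  at node 16 with bounds (-inf, +inf): OK
  at node 42 with bounds (16, +inf): OK
  at node 41 with bounds (16, 42): OK
  at node 24 with bounds (16, 41): OK
  at node 34 with bounds (16, 24): VIOLATION
Node 34 violates its bound: not (16 < 34 < 24).
Result: Not a valid BST


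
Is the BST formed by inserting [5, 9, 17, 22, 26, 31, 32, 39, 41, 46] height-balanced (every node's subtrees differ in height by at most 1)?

Tree (level-order array): [5, None, 9, None, 17, None, 22, None, 26, None, 31, None, 32, None, 39, None, 41, None, 46]
Definition: a tree is height-balanced if, at every node, |h(left) - h(right)| <= 1 (empty subtree has height -1).
Bottom-up per-node check:
  node 46: h_left=-1, h_right=-1, diff=0 [OK], height=0
  node 41: h_left=-1, h_right=0, diff=1 [OK], height=1
  node 39: h_left=-1, h_right=1, diff=2 [FAIL (|-1-1|=2 > 1)], height=2
  node 32: h_left=-1, h_right=2, diff=3 [FAIL (|-1-2|=3 > 1)], height=3
  node 31: h_left=-1, h_right=3, diff=4 [FAIL (|-1-3|=4 > 1)], height=4
  node 26: h_left=-1, h_right=4, diff=5 [FAIL (|-1-4|=5 > 1)], height=5
  node 22: h_left=-1, h_right=5, diff=6 [FAIL (|-1-5|=6 > 1)], height=6
  node 17: h_left=-1, h_right=6, diff=7 [FAIL (|-1-6|=7 > 1)], height=7
  node 9: h_left=-1, h_right=7, diff=8 [FAIL (|-1-7|=8 > 1)], height=8
  node 5: h_left=-1, h_right=8, diff=9 [FAIL (|-1-8|=9 > 1)], height=9
Node 39 violates the condition: |-1 - 1| = 2 > 1.
Result: Not balanced


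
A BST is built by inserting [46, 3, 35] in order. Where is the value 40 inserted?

Starting tree (level order): [46, 3, None, None, 35]
Insertion path: 46 -> 3 -> 35
Result: insert 40 as right child of 35
Final tree (level order): [46, 3, None, None, 35, None, 40]


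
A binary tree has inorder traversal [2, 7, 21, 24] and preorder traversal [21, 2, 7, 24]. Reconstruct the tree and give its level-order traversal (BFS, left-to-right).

Inorder:  [2, 7, 21, 24]
Preorder: [21, 2, 7, 24]
Algorithm: preorder visits root first, so consume preorder in order;
for each root, split the current inorder slice at that value into
left-subtree inorder and right-subtree inorder, then recurse.
Recursive splits:
  root=21; inorder splits into left=[2, 7], right=[24]
  root=2; inorder splits into left=[], right=[7]
  root=7; inorder splits into left=[], right=[]
  root=24; inorder splits into left=[], right=[]
Reconstructed level-order: [21, 2, 24, 7]


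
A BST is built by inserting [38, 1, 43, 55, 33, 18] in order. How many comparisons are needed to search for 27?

Search path for 27: 38 -> 1 -> 33 -> 18
Found: False
Comparisons: 4


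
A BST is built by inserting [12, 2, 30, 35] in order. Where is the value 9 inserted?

Starting tree (level order): [12, 2, 30, None, None, None, 35]
Insertion path: 12 -> 2
Result: insert 9 as right child of 2
Final tree (level order): [12, 2, 30, None, 9, None, 35]


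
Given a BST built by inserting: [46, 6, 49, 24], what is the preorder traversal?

Tree insertion order: [46, 6, 49, 24]
Tree (level-order array): [46, 6, 49, None, 24]
Preorder traversal: [46, 6, 24, 49]


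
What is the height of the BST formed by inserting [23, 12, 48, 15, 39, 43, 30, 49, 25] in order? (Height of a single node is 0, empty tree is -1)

Insertion order: [23, 12, 48, 15, 39, 43, 30, 49, 25]
Tree (level-order array): [23, 12, 48, None, 15, 39, 49, None, None, 30, 43, None, None, 25]
Compute height bottom-up (empty subtree = -1):
  height(15) = 1 + max(-1, -1) = 0
  height(12) = 1 + max(-1, 0) = 1
  height(25) = 1 + max(-1, -1) = 0
  height(30) = 1 + max(0, -1) = 1
  height(43) = 1 + max(-1, -1) = 0
  height(39) = 1 + max(1, 0) = 2
  height(49) = 1 + max(-1, -1) = 0
  height(48) = 1 + max(2, 0) = 3
  height(23) = 1 + max(1, 3) = 4
Height = 4


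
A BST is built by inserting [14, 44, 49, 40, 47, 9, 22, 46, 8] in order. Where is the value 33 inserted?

Starting tree (level order): [14, 9, 44, 8, None, 40, 49, None, None, 22, None, 47, None, None, None, 46]
Insertion path: 14 -> 44 -> 40 -> 22
Result: insert 33 as right child of 22
Final tree (level order): [14, 9, 44, 8, None, 40, 49, None, None, 22, None, 47, None, None, 33, 46]


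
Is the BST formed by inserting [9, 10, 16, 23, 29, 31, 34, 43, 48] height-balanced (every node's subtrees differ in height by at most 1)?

Tree (level-order array): [9, None, 10, None, 16, None, 23, None, 29, None, 31, None, 34, None, 43, None, 48]
Definition: a tree is height-balanced if, at every node, |h(left) - h(right)| <= 1 (empty subtree has height -1).
Bottom-up per-node check:
  node 48: h_left=-1, h_right=-1, diff=0 [OK], height=0
  node 43: h_left=-1, h_right=0, diff=1 [OK], height=1
  node 34: h_left=-1, h_right=1, diff=2 [FAIL (|-1-1|=2 > 1)], height=2
  node 31: h_left=-1, h_right=2, diff=3 [FAIL (|-1-2|=3 > 1)], height=3
  node 29: h_left=-1, h_right=3, diff=4 [FAIL (|-1-3|=4 > 1)], height=4
  node 23: h_left=-1, h_right=4, diff=5 [FAIL (|-1-4|=5 > 1)], height=5
  node 16: h_left=-1, h_right=5, diff=6 [FAIL (|-1-5|=6 > 1)], height=6
  node 10: h_left=-1, h_right=6, diff=7 [FAIL (|-1-6|=7 > 1)], height=7
  node 9: h_left=-1, h_right=7, diff=8 [FAIL (|-1-7|=8 > 1)], height=8
Node 34 violates the condition: |-1 - 1| = 2 > 1.
Result: Not balanced


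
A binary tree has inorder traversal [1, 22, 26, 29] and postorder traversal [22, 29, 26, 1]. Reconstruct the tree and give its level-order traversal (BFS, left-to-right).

Inorder:   [1, 22, 26, 29]
Postorder: [22, 29, 26, 1]
Algorithm: postorder visits root last, so walk postorder right-to-left;
each value is the root of the current inorder slice — split it at that
value, recurse on the right subtree first, then the left.
Recursive splits:
  root=1; inorder splits into left=[], right=[22, 26, 29]
  root=26; inorder splits into left=[22], right=[29]
  root=29; inorder splits into left=[], right=[]
  root=22; inorder splits into left=[], right=[]
Reconstructed level-order: [1, 26, 22, 29]


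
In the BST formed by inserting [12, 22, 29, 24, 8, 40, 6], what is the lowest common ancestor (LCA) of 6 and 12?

Tree insertion order: [12, 22, 29, 24, 8, 40, 6]
Tree (level-order array): [12, 8, 22, 6, None, None, 29, None, None, 24, 40]
In a BST, the LCA of p=6, q=12 is the first node v on the
root-to-leaf path with p <= v <= q (go left if both < v, right if both > v).
Walk from root:
  at 12: 6 <= 12 <= 12, this is the LCA
LCA = 12


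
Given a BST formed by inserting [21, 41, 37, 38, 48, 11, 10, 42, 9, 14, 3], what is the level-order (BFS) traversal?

Tree insertion order: [21, 41, 37, 38, 48, 11, 10, 42, 9, 14, 3]
Tree (level-order array): [21, 11, 41, 10, 14, 37, 48, 9, None, None, None, None, 38, 42, None, 3]
BFS from the root, enqueuing left then right child of each popped node:
  queue [21] -> pop 21, enqueue [11, 41], visited so far: [21]
  queue [11, 41] -> pop 11, enqueue [10, 14], visited so far: [21, 11]
  queue [41, 10, 14] -> pop 41, enqueue [37, 48], visited so far: [21, 11, 41]
  queue [10, 14, 37, 48] -> pop 10, enqueue [9], visited so far: [21, 11, 41, 10]
  queue [14, 37, 48, 9] -> pop 14, enqueue [none], visited so far: [21, 11, 41, 10, 14]
  queue [37, 48, 9] -> pop 37, enqueue [38], visited so far: [21, 11, 41, 10, 14, 37]
  queue [48, 9, 38] -> pop 48, enqueue [42], visited so far: [21, 11, 41, 10, 14, 37, 48]
  queue [9, 38, 42] -> pop 9, enqueue [3], visited so far: [21, 11, 41, 10, 14, 37, 48, 9]
  queue [38, 42, 3] -> pop 38, enqueue [none], visited so far: [21, 11, 41, 10, 14, 37, 48, 9, 38]
  queue [42, 3] -> pop 42, enqueue [none], visited so far: [21, 11, 41, 10, 14, 37, 48, 9, 38, 42]
  queue [3] -> pop 3, enqueue [none], visited so far: [21, 11, 41, 10, 14, 37, 48, 9, 38, 42, 3]
Result: [21, 11, 41, 10, 14, 37, 48, 9, 38, 42, 3]


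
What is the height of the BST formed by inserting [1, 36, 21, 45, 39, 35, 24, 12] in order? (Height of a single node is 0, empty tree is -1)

Insertion order: [1, 36, 21, 45, 39, 35, 24, 12]
Tree (level-order array): [1, None, 36, 21, 45, 12, 35, 39, None, None, None, 24]
Compute height bottom-up (empty subtree = -1):
  height(12) = 1 + max(-1, -1) = 0
  height(24) = 1 + max(-1, -1) = 0
  height(35) = 1 + max(0, -1) = 1
  height(21) = 1 + max(0, 1) = 2
  height(39) = 1 + max(-1, -1) = 0
  height(45) = 1 + max(0, -1) = 1
  height(36) = 1 + max(2, 1) = 3
  height(1) = 1 + max(-1, 3) = 4
Height = 4


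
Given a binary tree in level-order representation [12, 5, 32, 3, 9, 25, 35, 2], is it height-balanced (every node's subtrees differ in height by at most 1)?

Tree (level-order array): [12, 5, 32, 3, 9, 25, 35, 2]
Definition: a tree is height-balanced if, at every node, |h(left) - h(right)| <= 1 (empty subtree has height -1).
Bottom-up per-node check:
  node 2: h_left=-1, h_right=-1, diff=0 [OK], height=0
  node 3: h_left=0, h_right=-1, diff=1 [OK], height=1
  node 9: h_left=-1, h_right=-1, diff=0 [OK], height=0
  node 5: h_left=1, h_right=0, diff=1 [OK], height=2
  node 25: h_left=-1, h_right=-1, diff=0 [OK], height=0
  node 35: h_left=-1, h_right=-1, diff=0 [OK], height=0
  node 32: h_left=0, h_right=0, diff=0 [OK], height=1
  node 12: h_left=2, h_right=1, diff=1 [OK], height=3
All nodes satisfy the balance condition.
Result: Balanced


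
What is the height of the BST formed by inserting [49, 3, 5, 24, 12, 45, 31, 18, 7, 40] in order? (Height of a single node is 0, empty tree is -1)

Insertion order: [49, 3, 5, 24, 12, 45, 31, 18, 7, 40]
Tree (level-order array): [49, 3, None, None, 5, None, 24, 12, 45, 7, 18, 31, None, None, None, None, None, None, 40]
Compute height bottom-up (empty subtree = -1):
  height(7) = 1 + max(-1, -1) = 0
  height(18) = 1 + max(-1, -1) = 0
  height(12) = 1 + max(0, 0) = 1
  height(40) = 1 + max(-1, -1) = 0
  height(31) = 1 + max(-1, 0) = 1
  height(45) = 1 + max(1, -1) = 2
  height(24) = 1 + max(1, 2) = 3
  height(5) = 1 + max(-1, 3) = 4
  height(3) = 1 + max(-1, 4) = 5
  height(49) = 1 + max(5, -1) = 6
Height = 6


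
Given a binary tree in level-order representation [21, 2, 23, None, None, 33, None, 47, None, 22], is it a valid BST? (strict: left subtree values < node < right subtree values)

Level-order array: [21, 2, 23, None, None, 33, None, 47, None, 22]
Validate using subtree bounds (lo, hi): at each node, require lo < value < hi,
then recurse left with hi=value and right with lo=value.
Preorder trace (stopping at first violation):
  at node 21 with bounds (-inf, +inf): OK
  at node 2 with bounds (-inf, 21): OK
  at node 23 with bounds (21, +inf): OK
  at node 33 with bounds (21, 23): VIOLATION
Node 33 violates its bound: not (21 < 33 < 23).
Result: Not a valid BST


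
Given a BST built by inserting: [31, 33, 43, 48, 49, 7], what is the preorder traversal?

Tree insertion order: [31, 33, 43, 48, 49, 7]
Tree (level-order array): [31, 7, 33, None, None, None, 43, None, 48, None, 49]
Preorder traversal: [31, 7, 33, 43, 48, 49]


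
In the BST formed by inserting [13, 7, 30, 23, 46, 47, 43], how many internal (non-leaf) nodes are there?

Tree built from: [13, 7, 30, 23, 46, 47, 43]
Tree (level-order array): [13, 7, 30, None, None, 23, 46, None, None, 43, 47]
Rule: An internal node has at least one child.
Per-node child counts:
  node 13: 2 child(ren)
  node 7: 0 child(ren)
  node 30: 2 child(ren)
  node 23: 0 child(ren)
  node 46: 2 child(ren)
  node 43: 0 child(ren)
  node 47: 0 child(ren)
Matching nodes: [13, 30, 46]
Count of internal (non-leaf) nodes: 3


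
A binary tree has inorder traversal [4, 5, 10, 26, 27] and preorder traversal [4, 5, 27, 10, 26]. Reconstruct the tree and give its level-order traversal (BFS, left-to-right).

Inorder:  [4, 5, 10, 26, 27]
Preorder: [4, 5, 27, 10, 26]
Algorithm: preorder visits root first, so consume preorder in order;
for each root, split the current inorder slice at that value into
left-subtree inorder and right-subtree inorder, then recurse.
Recursive splits:
  root=4; inorder splits into left=[], right=[5, 10, 26, 27]
  root=5; inorder splits into left=[], right=[10, 26, 27]
  root=27; inorder splits into left=[10, 26], right=[]
  root=10; inorder splits into left=[], right=[26]
  root=26; inorder splits into left=[], right=[]
Reconstructed level-order: [4, 5, 27, 10, 26]


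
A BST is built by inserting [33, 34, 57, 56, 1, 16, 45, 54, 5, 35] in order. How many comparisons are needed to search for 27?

Search path for 27: 33 -> 1 -> 16
Found: False
Comparisons: 3


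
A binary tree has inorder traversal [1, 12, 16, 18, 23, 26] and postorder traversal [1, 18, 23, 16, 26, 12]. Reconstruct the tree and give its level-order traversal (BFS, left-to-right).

Inorder:   [1, 12, 16, 18, 23, 26]
Postorder: [1, 18, 23, 16, 26, 12]
Algorithm: postorder visits root last, so walk postorder right-to-left;
each value is the root of the current inorder slice — split it at that
value, recurse on the right subtree first, then the left.
Recursive splits:
  root=12; inorder splits into left=[1], right=[16, 18, 23, 26]
  root=26; inorder splits into left=[16, 18, 23], right=[]
  root=16; inorder splits into left=[], right=[18, 23]
  root=23; inorder splits into left=[18], right=[]
  root=18; inorder splits into left=[], right=[]
  root=1; inorder splits into left=[], right=[]
Reconstructed level-order: [12, 1, 26, 16, 23, 18]


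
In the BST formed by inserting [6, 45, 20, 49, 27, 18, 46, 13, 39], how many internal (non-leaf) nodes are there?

Tree built from: [6, 45, 20, 49, 27, 18, 46, 13, 39]
Tree (level-order array): [6, None, 45, 20, 49, 18, 27, 46, None, 13, None, None, 39]
Rule: An internal node has at least one child.
Per-node child counts:
  node 6: 1 child(ren)
  node 45: 2 child(ren)
  node 20: 2 child(ren)
  node 18: 1 child(ren)
  node 13: 0 child(ren)
  node 27: 1 child(ren)
  node 39: 0 child(ren)
  node 49: 1 child(ren)
  node 46: 0 child(ren)
Matching nodes: [6, 45, 20, 18, 27, 49]
Count of internal (non-leaf) nodes: 6


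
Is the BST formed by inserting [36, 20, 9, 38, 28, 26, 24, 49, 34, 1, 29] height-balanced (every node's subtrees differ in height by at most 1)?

Tree (level-order array): [36, 20, 38, 9, 28, None, 49, 1, None, 26, 34, None, None, None, None, 24, None, 29]
Definition: a tree is height-balanced if, at every node, |h(left) - h(right)| <= 1 (empty subtree has height -1).
Bottom-up per-node check:
  node 1: h_left=-1, h_right=-1, diff=0 [OK], height=0
  node 9: h_left=0, h_right=-1, diff=1 [OK], height=1
  node 24: h_left=-1, h_right=-1, diff=0 [OK], height=0
  node 26: h_left=0, h_right=-1, diff=1 [OK], height=1
  node 29: h_left=-1, h_right=-1, diff=0 [OK], height=0
  node 34: h_left=0, h_right=-1, diff=1 [OK], height=1
  node 28: h_left=1, h_right=1, diff=0 [OK], height=2
  node 20: h_left=1, h_right=2, diff=1 [OK], height=3
  node 49: h_left=-1, h_right=-1, diff=0 [OK], height=0
  node 38: h_left=-1, h_right=0, diff=1 [OK], height=1
  node 36: h_left=3, h_right=1, diff=2 [FAIL (|3-1|=2 > 1)], height=4
Node 36 violates the condition: |3 - 1| = 2 > 1.
Result: Not balanced


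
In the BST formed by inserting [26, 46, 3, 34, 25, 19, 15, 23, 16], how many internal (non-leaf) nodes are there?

Tree built from: [26, 46, 3, 34, 25, 19, 15, 23, 16]
Tree (level-order array): [26, 3, 46, None, 25, 34, None, 19, None, None, None, 15, 23, None, 16]
Rule: An internal node has at least one child.
Per-node child counts:
  node 26: 2 child(ren)
  node 3: 1 child(ren)
  node 25: 1 child(ren)
  node 19: 2 child(ren)
  node 15: 1 child(ren)
  node 16: 0 child(ren)
  node 23: 0 child(ren)
  node 46: 1 child(ren)
  node 34: 0 child(ren)
Matching nodes: [26, 3, 25, 19, 15, 46]
Count of internal (non-leaf) nodes: 6


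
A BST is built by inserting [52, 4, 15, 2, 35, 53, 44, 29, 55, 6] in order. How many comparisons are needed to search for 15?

Search path for 15: 52 -> 4 -> 15
Found: True
Comparisons: 3


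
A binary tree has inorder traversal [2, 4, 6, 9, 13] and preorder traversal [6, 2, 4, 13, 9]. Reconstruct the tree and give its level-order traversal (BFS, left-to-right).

Inorder:  [2, 4, 6, 9, 13]
Preorder: [6, 2, 4, 13, 9]
Algorithm: preorder visits root first, so consume preorder in order;
for each root, split the current inorder slice at that value into
left-subtree inorder and right-subtree inorder, then recurse.
Recursive splits:
  root=6; inorder splits into left=[2, 4], right=[9, 13]
  root=2; inorder splits into left=[], right=[4]
  root=4; inorder splits into left=[], right=[]
  root=13; inorder splits into left=[9], right=[]
  root=9; inorder splits into left=[], right=[]
Reconstructed level-order: [6, 2, 13, 4, 9]


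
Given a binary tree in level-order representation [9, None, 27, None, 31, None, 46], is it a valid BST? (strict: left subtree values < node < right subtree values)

Level-order array: [9, None, 27, None, 31, None, 46]
Validate using subtree bounds (lo, hi): at each node, require lo < value < hi,
then recurse left with hi=value and right with lo=value.
Preorder trace (stopping at first violation):
  at node 9 with bounds (-inf, +inf): OK
  at node 27 with bounds (9, +inf): OK
  at node 31 with bounds (27, +inf): OK
  at node 46 with bounds (31, +inf): OK
No violation found at any node.
Result: Valid BST


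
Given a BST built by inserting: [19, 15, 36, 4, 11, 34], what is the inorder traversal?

Tree insertion order: [19, 15, 36, 4, 11, 34]
Tree (level-order array): [19, 15, 36, 4, None, 34, None, None, 11]
Inorder traversal: [4, 11, 15, 19, 34, 36]


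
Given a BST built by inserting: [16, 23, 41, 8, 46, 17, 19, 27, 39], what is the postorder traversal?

Tree insertion order: [16, 23, 41, 8, 46, 17, 19, 27, 39]
Tree (level-order array): [16, 8, 23, None, None, 17, 41, None, 19, 27, 46, None, None, None, 39]
Postorder traversal: [8, 19, 17, 39, 27, 46, 41, 23, 16]


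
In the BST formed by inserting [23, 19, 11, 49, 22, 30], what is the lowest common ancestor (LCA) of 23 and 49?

Tree insertion order: [23, 19, 11, 49, 22, 30]
Tree (level-order array): [23, 19, 49, 11, 22, 30]
In a BST, the LCA of p=23, q=49 is the first node v on the
root-to-leaf path with p <= v <= q (go left if both < v, right if both > v).
Walk from root:
  at 23: 23 <= 23 <= 49, this is the LCA
LCA = 23


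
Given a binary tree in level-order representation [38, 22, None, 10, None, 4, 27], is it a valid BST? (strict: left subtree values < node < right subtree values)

Level-order array: [38, 22, None, 10, None, 4, 27]
Validate using subtree bounds (lo, hi): at each node, require lo < value < hi,
then recurse left with hi=value and right with lo=value.
Preorder trace (stopping at first violation):
  at node 38 with bounds (-inf, +inf): OK
  at node 22 with bounds (-inf, 38): OK
  at node 10 with bounds (-inf, 22): OK
  at node 4 with bounds (-inf, 10): OK
  at node 27 with bounds (10, 22): VIOLATION
Node 27 violates its bound: not (10 < 27 < 22).
Result: Not a valid BST


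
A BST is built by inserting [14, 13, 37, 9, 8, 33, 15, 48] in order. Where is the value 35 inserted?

Starting tree (level order): [14, 13, 37, 9, None, 33, 48, 8, None, 15]
Insertion path: 14 -> 37 -> 33
Result: insert 35 as right child of 33
Final tree (level order): [14, 13, 37, 9, None, 33, 48, 8, None, 15, 35]


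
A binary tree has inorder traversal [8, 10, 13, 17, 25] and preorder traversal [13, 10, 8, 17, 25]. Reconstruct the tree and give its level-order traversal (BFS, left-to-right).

Inorder:  [8, 10, 13, 17, 25]
Preorder: [13, 10, 8, 17, 25]
Algorithm: preorder visits root first, so consume preorder in order;
for each root, split the current inorder slice at that value into
left-subtree inorder and right-subtree inorder, then recurse.
Recursive splits:
  root=13; inorder splits into left=[8, 10], right=[17, 25]
  root=10; inorder splits into left=[8], right=[]
  root=8; inorder splits into left=[], right=[]
  root=17; inorder splits into left=[], right=[25]
  root=25; inorder splits into left=[], right=[]
Reconstructed level-order: [13, 10, 17, 8, 25]


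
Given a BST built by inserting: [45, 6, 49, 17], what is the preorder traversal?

Tree insertion order: [45, 6, 49, 17]
Tree (level-order array): [45, 6, 49, None, 17]
Preorder traversal: [45, 6, 17, 49]


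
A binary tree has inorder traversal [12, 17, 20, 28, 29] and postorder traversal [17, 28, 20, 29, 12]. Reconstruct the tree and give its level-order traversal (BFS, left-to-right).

Inorder:   [12, 17, 20, 28, 29]
Postorder: [17, 28, 20, 29, 12]
Algorithm: postorder visits root last, so walk postorder right-to-left;
each value is the root of the current inorder slice — split it at that
value, recurse on the right subtree first, then the left.
Recursive splits:
  root=12; inorder splits into left=[], right=[17, 20, 28, 29]
  root=29; inorder splits into left=[17, 20, 28], right=[]
  root=20; inorder splits into left=[17], right=[28]
  root=28; inorder splits into left=[], right=[]
  root=17; inorder splits into left=[], right=[]
Reconstructed level-order: [12, 29, 20, 17, 28]


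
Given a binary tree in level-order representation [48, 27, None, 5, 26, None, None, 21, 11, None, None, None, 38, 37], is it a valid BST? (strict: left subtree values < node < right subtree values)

Level-order array: [48, 27, None, 5, 26, None, None, 21, 11, None, None, None, 38, 37]
Validate using subtree bounds (lo, hi): at each node, require lo < value < hi,
then recurse left with hi=value and right with lo=value.
Preorder trace (stopping at first violation):
  at node 48 with bounds (-inf, +inf): OK
  at node 27 with bounds (-inf, 48): OK
  at node 5 with bounds (-inf, 27): OK
  at node 26 with bounds (27, 48): VIOLATION
Node 26 violates its bound: not (27 < 26 < 48).
Result: Not a valid BST


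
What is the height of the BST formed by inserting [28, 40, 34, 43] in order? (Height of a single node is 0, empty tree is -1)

Insertion order: [28, 40, 34, 43]
Tree (level-order array): [28, None, 40, 34, 43]
Compute height bottom-up (empty subtree = -1):
  height(34) = 1 + max(-1, -1) = 0
  height(43) = 1 + max(-1, -1) = 0
  height(40) = 1 + max(0, 0) = 1
  height(28) = 1 + max(-1, 1) = 2
Height = 2


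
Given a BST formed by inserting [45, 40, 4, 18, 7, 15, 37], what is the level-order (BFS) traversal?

Tree insertion order: [45, 40, 4, 18, 7, 15, 37]
Tree (level-order array): [45, 40, None, 4, None, None, 18, 7, 37, None, 15]
BFS from the root, enqueuing left then right child of each popped node:
  queue [45] -> pop 45, enqueue [40], visited so far: [45]
  queue [40] -> pop 40, enqueue [4], visited so far: [45, 40]
  queue [4] -> pop 4, enqueue [18], visited so far: [45, 40, 4]
  queue [18] -> pop 18, enqueue [7, 37], visited so far: [45, 40, 4, 18]
  queue [7, 37] -> pop 7, enqueue [15], visited so far: [45, 40, 4, 18, 7]
  queue [37, 15] -> pop 37, enqueue [none], visited so far: [45, 40, 4, 18, 7, 37]
  queue [15] -> pop 15, enqueue [none], visited so far: [45, 40, 4, 18, 7, 37, 15]
Result: [45, 40, 4, 18, 7, 37, 15]


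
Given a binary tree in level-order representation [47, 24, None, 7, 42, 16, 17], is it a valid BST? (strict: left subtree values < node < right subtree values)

Level-order array: [47, 24, None, 7, 42, 16, 17]
Validate using subtree bounds (lo, hi): at each node, require lo < value < hi,
then recurse left with hi=value and right with lo=value.
Preorder trace (stopping at first violation):
  at node 47 with bounds (-inf, +inf): OK
  at node 24 with bounds (-inf, 47): OK
  at node 7 with bounds (-inf, 24): OK
  at node 16 with bounds (-inf, 7): VIOLATION
Node 16 violates its bound: not (-inf < 16 < 7).
Result: Not a valid BST


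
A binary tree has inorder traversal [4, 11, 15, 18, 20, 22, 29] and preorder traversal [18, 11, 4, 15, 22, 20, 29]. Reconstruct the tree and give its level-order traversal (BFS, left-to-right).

Inorder:  [4, 11, 15, 18, 20, 22, 29]
Preorder: [18, 11, 4, 15, 22, 20, 29]
Algorithm: preorder visits root first, so consume preorder in order;
for each root, split the current inorder slice at that value into
left-subtree inorder and right-subtree inorder, then recurse.
Recursive splits:
  root=18; inorder splits into left=[4, 11, 15], right=[20, 22, 29]
  root=11; inorder splits into left=[4], right=[15]
  root=4; inorder splits into left=[], right=[]
  root=15; inorder splits into left=[], right=[]
  root=22; inorder splits into left=[20], right=[29]
  root=20; inorder splits into left=[], right=[]
  root=29; inorder splits into left=[], right=[]
Reconstructed level-order: [18, 11, 22, 4, 15, 20, 29]


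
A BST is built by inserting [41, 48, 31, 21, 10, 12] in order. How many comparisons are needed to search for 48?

Search path for 48: 41 -> 48
Found: True
Comparisons: 2


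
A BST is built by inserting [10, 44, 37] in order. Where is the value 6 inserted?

Starting tree (level order): [10, None, 44, 37]
Insertion path: 10
Result: insert 6 as left child of 10
Final tree (level order): [10, 6, 44, None, None, 37]


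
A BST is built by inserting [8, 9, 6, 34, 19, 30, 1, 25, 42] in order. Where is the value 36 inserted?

Starting tree (level order): [8, 6, 9, 1, None, None, 34, None, None, 19, 42, None, 30, None, None, 25]
Insertion path: 8 -> 9 -> 34 -> 42
Result: insert 36 as left child of 42
Final tree (level order): [8, 6, 9, 1, None, None, 34, None, None, 19, 42, None, 30, 36, None, 25]


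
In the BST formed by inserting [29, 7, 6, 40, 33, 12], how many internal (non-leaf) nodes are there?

Tree built from: [29, 7, 6, 40, 33, 12]
Tree (level-order array): [29, 7, 40, 6, 12, 33]
Rule: An internal node has at least one child.
Per-node child counts:
  node 29: 2 child(ren)
  node 7: 2 child(ren)
  node 6: 0 child(ren)
  node 12: 0 child(ren)
  node 40: 1 child(ren)
  node 33: 0 child(ren)
Matching nodes: [29, 7, 40]
Count of internal (non-leaf) nodes: 3


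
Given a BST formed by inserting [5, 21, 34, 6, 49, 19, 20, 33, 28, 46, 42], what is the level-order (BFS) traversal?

Tree insertion order: [5, 21, 34, 6, 49, 19, 20, 33, 28, 46, 42]
Tree (level-order array): [5, None, 21, 6, 34, None, 19, 33, 49, None, 20, 28, None, 46, None, None, None, None, None, 42]
BFS from the root, enqueuing left then right child of each popped node:
  queue [5] -> pop 5, enqueue [21], visited so far: [5]
  queue [21] -> pop 21, enqueue [6, 34], visited so far: [5, 21]
  queue [6, 34] -> pop 6, enqueue [19], visited so far: [5, 21, 6]
  queue [34, 19] -> pop 34, enqueue [33, 49], visited so far: [5, 21, 6, 34]
  queue [19, 33, 49] -> pop 19, enqueue [20], visited so far: [5, 21, 6, 34, 19]
  queue [33, 49, 20] -> pop 33, enqueue [28], visited so far: [5, 21, 6, 34, 19, 33]
  queue [49, 20, 28] -> pop 49, enqueue [46], visited so far: [5, 21, 6, 34, 19, 33, 49]
  queue [20, 28, 46] -> pop 20, enqueue [none], visited so far: [5, 21, 6, 34, 19, 33, 49, 20]
  queue [28, 46] -> pop 28, enqueue [none], visited so far: [5, 21, 6, 34, 19, 33, 49, 20, 28]
  queue [46] -> pop 46, enqueue [42], visited so far: [5, 21, 6, 34, 19, 33, 49, 20, 28, 46]
  queue [42] -> pop 42, enqueue [none], visited so far: [5, 21, 6, 34, 19, 33, 49, 20, 28, 46, 42]
Result: [5, 21, 6, 34, 19, 33, 49, 20, 28, 46, 42]
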